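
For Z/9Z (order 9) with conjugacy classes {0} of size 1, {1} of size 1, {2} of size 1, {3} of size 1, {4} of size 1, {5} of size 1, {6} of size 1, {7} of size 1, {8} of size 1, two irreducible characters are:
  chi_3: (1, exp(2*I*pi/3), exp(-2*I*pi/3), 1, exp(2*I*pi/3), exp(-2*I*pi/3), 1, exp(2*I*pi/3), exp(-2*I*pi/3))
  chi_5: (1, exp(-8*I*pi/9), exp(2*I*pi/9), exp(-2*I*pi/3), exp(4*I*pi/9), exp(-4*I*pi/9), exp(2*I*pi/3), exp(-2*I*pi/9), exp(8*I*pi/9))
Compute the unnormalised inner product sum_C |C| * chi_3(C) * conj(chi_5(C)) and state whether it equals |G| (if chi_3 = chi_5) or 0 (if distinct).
Sum = 0; so <chi_3, chi_5> = 0 (distinct irreducibles are orthogonal).

Explanation: Compute term by term over conjugacy classes (|C| * chi_3(C) * conj(chi_5(C))):
  1*(1)*conj(1) + 1*(exp(2*I*pi/3))*conj(exp(-8*I*pi/9)) + 1*(exp(-2*I*pi/3))*conj(exp(2*I*pi/9)) + 1*(1)*conj(exp(-2*I*pi/3)) + 1*(exp(2*I*pi/3))*conj(exp(4*I*pi/9)) + 1*(exp(-2*I*pi/3))*conj(exp(-4*I*pi/9)) + 1*(1)*conj(exp(2*I*pi/3)) + 1*(exp(2*I*pi/3))*conj(exp(-2*I*pi/9)) + 1*(exp(-2*I*pi/3))*conj(exp(8*I*pi/9))
  = (1) + (exp(-4*I*pi/9)) + (exp(-8*I*pi/9)) + (exp(2*I*pi/3)) + (exp(2*I*pi/9)) + (exp(-2*I*pi/9)) + (exp(-2*I*pi/3)) + (exp(8*I*pi/9)) + (exp(4*I*pi/9))
  = 0.
(Exp terms are combined using exp(i*s)*conj(exp(i*t)) = exp(i*(s-t)), and sums of them are collapsed using the identity that for every m > 1 the m distinct m-th roots of unity sum to 0, e.g. 1 + exp(2*I*pi/3) + exp(-2*I*pi/3) = 0.)
Dividing by |G| = 9 gives 0/9 = 0, matching the row-orthogonality relation <chi_3, chi_5> = [chi_3 = chi_5].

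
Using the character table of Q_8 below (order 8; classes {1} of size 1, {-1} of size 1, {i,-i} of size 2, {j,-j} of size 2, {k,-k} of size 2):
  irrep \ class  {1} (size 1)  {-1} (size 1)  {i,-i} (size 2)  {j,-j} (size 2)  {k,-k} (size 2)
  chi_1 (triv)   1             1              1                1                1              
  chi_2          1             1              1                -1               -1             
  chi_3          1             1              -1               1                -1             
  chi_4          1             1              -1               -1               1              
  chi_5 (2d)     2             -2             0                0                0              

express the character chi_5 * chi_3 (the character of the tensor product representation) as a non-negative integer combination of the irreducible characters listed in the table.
chi_5 tensor chi_3 = chi_5 (all other irreducibles have multiplicity 0).

Argument: The character of a tensor product is the pointwise product (chi_5 * chi_3)(C) = chi_5(C) * chi_3(C):
  {1}: (2)*(1), {-1}: (-2)*(1), {i,-i}: (0)*(-1), {j,-j}: (0)*(1), {k,-k}: (0)*(-1)
so (chi_5 * chi_3) takes values
  {1} -> 2, {-1} -> -2, {i,-i} -> 0, {j,-j} -> 0, {k,-k} -> 0.
Now take the inner product of this character with each irreducible chi from the table, <chi_5*chi_3, chi> = (1/8) sum_C |C| (chi_5*chi_3)(C) conj(chi(C)):
  <chi_5*chi_3, chi_1> = (1/8)[1*(2)*conj(1) + 1*(-2)*conj(1) + 2*(0)*conj(1) + 2*(0)*conj(1) + 2*(0)*conj(1)]
      = (1/8)[(2) + (-2) + (0) + (0) + (0)] = 0/8 = 0
  <chi_5*chi_3, chi_2> = (1/8)[1*(2)*conj(1) + 1*(-2)*conj(1) + 2*(0)*conj(1) + 2*(0)*conj(-1) + 2*(0)*conj(-1)]
      = (1/8)[(2) + (-2) + (0) + (0) + (0)] = 0/8 = 0
  <chi_5*chi_3, chi_3> = (1/8)[1*(2)*conj(1) + 1*(-2)*conj(1) + 2*(0)*conj(-1) + 2*(0)*conj(1) + 2*(0)*conj(-1)]
      = (1/8)[(2) + (-2) + (0) + (0) + (0)] = 0/8 = 0
  <chi_5*chi_3, chi_4> = (1/8)[1*(2)*conj(1) + 1*(-2)*conj(1) + 2*(0)*conj(-1) + 2*(0)*conj(-1) + 2*(0)*conj(1)]
      = (1/8)[(2) + (-2) + (0) + (0) + (0)] = 0/8 = 0
  <chi_5*chi_3, chi_5> = (1/8)[1*(2)*conj(2) + 1*(-2)*conj(-2) + 2*(0)*conj(0) + 2*(0)*conj(0) + 2*(0)*conj(0)]
      = (1/8)[(4) + (4) + (0) + (0) + (0)] = 8/8 = 1
Hence the multiplicities are chi_5: 1. Dimension check: dim(chi_5)*dim(chi_3) = 2*1 = 2 and sum (mult * dim) = 1*2 = 2.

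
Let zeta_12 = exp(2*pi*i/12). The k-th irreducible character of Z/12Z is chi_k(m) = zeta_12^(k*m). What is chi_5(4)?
chi_5(4) = zeta_12^20 = exp(-2*I*pi/3)

Proof sketch: chi_5(4) = zeta_12^(5*4) = zeta_12^20. Since zeta_12^12 = 1, this equals zeta_12^8 = exp(2*pi*i*8/12) = exp(-2*I*pi/3).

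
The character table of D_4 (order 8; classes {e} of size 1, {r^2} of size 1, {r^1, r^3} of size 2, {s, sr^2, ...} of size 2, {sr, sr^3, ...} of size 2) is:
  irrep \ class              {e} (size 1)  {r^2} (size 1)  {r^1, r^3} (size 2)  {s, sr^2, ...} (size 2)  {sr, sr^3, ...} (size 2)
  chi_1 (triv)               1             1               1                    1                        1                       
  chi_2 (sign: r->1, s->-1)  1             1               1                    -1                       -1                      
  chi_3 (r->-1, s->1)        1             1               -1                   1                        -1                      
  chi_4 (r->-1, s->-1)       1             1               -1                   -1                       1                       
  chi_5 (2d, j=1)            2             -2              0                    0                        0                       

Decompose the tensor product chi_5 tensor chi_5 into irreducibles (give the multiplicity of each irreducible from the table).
chi_5 tensor chi_5 = chi_1 + chi_2 + chi_3 + chi_4 (all other irreducibles have multiplicity 0).

Reasoning: The character of a tensor product is the pointwise product (chi_5 * chi_5)(C) = chi_5(C) * chi_5(C):
  {e}: (2)*(2), {r^2}: (-2)*(-2), {r^1, r^3}: (0)*(0), {s, sr^2, ...}: (0)*(0), {sr, sr^3, ...}: (0)*(0)
so (chi_5 * chi_5) takes values
  {e} -> 4, {r^2} -> 4, {r^1, r^3} -> 0, {s, sr^2, ...} -> 0, {sr, sr^3, ...} -> 0.
Now take the inner product of this character with each irreducible chi from the table, <chi_5*chi_5, chi> = (1/8) sum_C |C| (chi_5*chi_5)(C) conj(chi(C)):
  <chi_5*chi_5, chi_1> = (1/8)[1*(4)*conj(1) + 1*(4)*conj(1) + 2*(0)*conj(1) + 2*(0)*conj(1) + 2*(0)*conj(1)]
      = (1/8)[(4) + (4) + (0) + (0) + (0)] = 8/8 = 1
  <chi_5*chi_5, chi_2> = (1/8)[1*(4)*conj(1) + 1*(4)*conj(1) + 2*(0)*conj(1) + 2*(0)*conj(-1) + 2*(0)*conj(-1)]
      = (1/8)[(4) + (4) + (0) + (0) + (0)] = 8/8 = 1
  <chi_5*chi_5, chi_3> = (1/8)[1*(4)*conj(1) + 1*(4)*conj(1) + 2*(0)*conj(-1) + 2*(0)*conj(1) + 2*(0)*conj(-1)]
      = (1/8)[(4) + (4) + (0) + (0) + (0)] = 8/8 = 1
  <chi_5*chi_5, chi_4> = (1/8)[1*(4)*conj(1) + 1*(4)*conj(1) + 2*(0)*conj(-1) + 2*(0)*conj(-1) + 2*(0)*conj(1)]
      = (1/8)[(4) + (4) + (0) + (0) + (0)] = 8/8 = 1
  <chi_5*chi_5, chi_5> = (1/8)[1*(4)*conj(2) + 1*(4)*conj(-2) + 2*(0)*conj(0) + 2*(0)*conj(0) + 2*(0)*conj(0)]
      = (1/8)[(8) + (-8) + (0) + (0) + (0)] = 0/8 = 0
Hence the multiplicities are chi_1: 1, chi_2: 1, chi_3: 1, chi_4: 1. Dimension check: dim(chi_5)*dim(chi_5) = 2*2 = 4 and sum (mult * dim) = 1*1 + 1*1 + 1*1 + 1*1 = 4.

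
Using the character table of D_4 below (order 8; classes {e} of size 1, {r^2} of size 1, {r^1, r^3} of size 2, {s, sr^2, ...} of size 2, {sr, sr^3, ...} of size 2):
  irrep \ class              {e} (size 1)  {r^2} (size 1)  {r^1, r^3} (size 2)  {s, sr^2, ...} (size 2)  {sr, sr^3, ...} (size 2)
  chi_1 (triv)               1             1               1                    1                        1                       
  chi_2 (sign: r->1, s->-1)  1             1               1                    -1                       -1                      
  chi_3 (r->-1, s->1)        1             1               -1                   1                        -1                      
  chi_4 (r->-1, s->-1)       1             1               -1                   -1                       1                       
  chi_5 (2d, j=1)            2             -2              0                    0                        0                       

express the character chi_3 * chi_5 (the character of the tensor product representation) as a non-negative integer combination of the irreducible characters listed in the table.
chi_3 tensor chi_5 = chi_5 (all other irreducibles have multiplicity 0).

Derivation: The character of a tensor product is the pointwise product (chi_3 * chi_5)(C) = chi_3(C) * chi_5(C):
  {e}: (1)*(2), {r^2}: (1)*(-2), {r^1, r^3}: (-1)*(0), {s, sr^2, ...}: (1)*(0), {sr, sr^3, ...}: (-1)*(0)
so (chi_3 * chi_5) takes values
  {e} -> 2, {r^2} -> -2, {r^1, r^3} -> 0, {s, sr^2, ...} -> 0, {sr, sr^3, ...} -> 0.
Now take the inner product of this character with each irreducible chi from the table, <chi_3*chi_5, chi> = (1/8) sum_C |C| (chi_3*chi_5)(C) conj(chi(C)):
  <chi_3*chi_5, chi_1> = (1/8)[1*(2)*conj(1) + 1*(-2)*conj(1) + 2*(0)*conj(1) + 2*(0)*conj(1) + 2*(0)*conj(1)]
      = (1/8)[(2) + (-2) + (0) + (0) + (0)] = 0/8 = 0
  <chi_3*chi_5, chi_2> = (1/8)[1*(2)*conj(1) + 1*(-2)*conj(1) + 2*(0)*conj(1) + 2*(0)*conj(-1) + 2*(0)*conj(-1)]
      = (1/8)[(2) + (-2) + (0) + (0) + (0)] = 0/8 = 0
  <chi_3*chi_5, chi_3> = (1/8)[1*(2)*conj(1) + 1*(-2)*conj(1) + 2*(0)*conj(-1) + 2*(0)*conj(1) + 2*(0)*conj(-1)]
      = (1/8)[(2) + (-2) + (0) + (0) + (0)] = 0/8 = 0
  <chi_3*chi_5, chi_4> = (1/8)[1*(2)*conj(1) + 1*(-2)*conj(1) + 2*(0)*conj(-1) + 2*(0)*conj(-1) + 2*(0)*conj(1)]
      = (1/8)[(2) + (-2) + (0) + (0) + (0)] = 0/8 = 0
  <chi_3*chi_5, chi_5> = (1/8)[1*(2)*conj(2) + 1*(-2)*conj(-2) + 2*(0)*conj(0) + 2*(0)*conj(0) + 2*(0)*conj(0)]
      = (1/8)[(4) + (4) + (0) + (0) + (0)] = 8/8 = 1
Hence the multiplicities are chi_5: 1. Dimension check: dim(chi_3)*dim(chi_5) = 1*2 = 2 and sum (mult * dim) = 1*2 = 2.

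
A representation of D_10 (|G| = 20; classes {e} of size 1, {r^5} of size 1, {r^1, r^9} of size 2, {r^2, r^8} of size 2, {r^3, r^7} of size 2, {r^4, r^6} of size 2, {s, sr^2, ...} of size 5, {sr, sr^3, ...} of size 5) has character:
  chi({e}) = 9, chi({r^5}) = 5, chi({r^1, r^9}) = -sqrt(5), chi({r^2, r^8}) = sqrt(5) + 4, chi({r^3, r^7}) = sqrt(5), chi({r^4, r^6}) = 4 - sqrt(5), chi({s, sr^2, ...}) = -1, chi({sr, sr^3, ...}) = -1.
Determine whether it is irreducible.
Not irreducible (reducible): <chi, chi> = 11 > 1.

Solution. <chi, chi> = (1/|G|) sum_C |C| * |chi(C)|^2 = (1/20)[1*|9|^2 + 1*|5|^2 + 2*|-sqrt(5)|^2 + 2*|sqrt(5) + 4|^2 + 2*|sqrt(5)|^2 + 2*|4 - sqrt(5)|^2 + 5*|-1|^2 + 5*|-1|^2]
  = (1/20)[(81) + (25) + (10) + (16*sqrt(5) + 42) + (10) + (42 - 16*sqrt(5)) + (5) + (5)] = 220/20 = 11.
A character is irreducible iff <chi, chi> = 1, so this representation is reducible.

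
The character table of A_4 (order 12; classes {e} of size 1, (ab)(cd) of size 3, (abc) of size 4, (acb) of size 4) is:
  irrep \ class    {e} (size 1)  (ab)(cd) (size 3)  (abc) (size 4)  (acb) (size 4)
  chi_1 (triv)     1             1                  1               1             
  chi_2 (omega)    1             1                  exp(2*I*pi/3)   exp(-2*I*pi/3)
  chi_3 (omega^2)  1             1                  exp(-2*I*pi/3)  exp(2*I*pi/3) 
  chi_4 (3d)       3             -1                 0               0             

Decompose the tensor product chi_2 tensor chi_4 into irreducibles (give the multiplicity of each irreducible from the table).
chi_2 tensor chi_4 = chi_4 (all other irreducibles have multiplicity 0).

Details: The character of a tensor product is the pointwise product (chi_2 * chi_4)(C) = chi_2(C) * chi_4(C):
  {e}: (1)*(3), (ab)(cd): (1)*(-1), (abc): (exp(2*I*pi/3))*(0), (acb): (exp(-2*I*pi/3))*(0)
so (chi_2 * chi_4) takes values
  {e} -> 3, (ab)(cd) -> -1, (abc) -> 0, (acb) -> 0.
Now take the inner product of this character with each irreducible chi from the table, <chi_2*chi_4, chi> = (1/12) sum_C |C| (chi_2*chi_4)(C) conj(chi(C)):
  <chi_2*chi_4, chi_1> = (1/12)[1*(3)*conj(1) + 3*(-1)*conj(1) + 4*(0)*conj(1) + 4*(0)*conj(1)]
      = (1/12)[(3) + (-3) + (0) + (0)] = 0/12 = 0
  <chi_2*chi_4, chi_2> = (1/12)[1*(3)*conj(1) + 3*(-1)*conj(1) + 4*(0)*conj(exp(2*I*pi/3)) + 4*(0)*conj(exp(-2*I*pi/3))]
      = (1/12)[(3) + (-3) + (0) + (0)] = 0/12 = 0
  <chi_2*chi_4, chi_3> = (1/12)[1*(3)*conj(1) + 3*(-1)*conj(1) + 4*(0)*conj(exp(-2*I*pi/3)) + 4*(0)*conj(exp(2*I*pi/3))]
      = (1/12)[(3) + (-3) + (0) + (0)] = 0/12 = 0
  <chi_2*chi_4, chi_4> = (1/12)[1*(3)*conj(3) + 3*(-1)*conj(-1) + 4*(0)*conj(0) + 4*(0)*conj(0)]
      = (1/12)[(9) + (3) + (0) + (0)] = 12/12 = 1
(Exp terms are combined using exp(i*s)*conj(exp(i*t)) = exp(i*(s-t)), and sums of them are collapsed using the identity that for every m > 1 the m distinct m-th roots of unity sum to 0, e.g. 1 + exp(2*I*pi/3) + exp(-2*I*pi/3) = 0.)
Hence the multiplicities are chi_4: 1. Dimension check: dim(chi_2)*dim(chi_4) = 1*3 = 3 and sum (mult * dim) = 1*3 = 3.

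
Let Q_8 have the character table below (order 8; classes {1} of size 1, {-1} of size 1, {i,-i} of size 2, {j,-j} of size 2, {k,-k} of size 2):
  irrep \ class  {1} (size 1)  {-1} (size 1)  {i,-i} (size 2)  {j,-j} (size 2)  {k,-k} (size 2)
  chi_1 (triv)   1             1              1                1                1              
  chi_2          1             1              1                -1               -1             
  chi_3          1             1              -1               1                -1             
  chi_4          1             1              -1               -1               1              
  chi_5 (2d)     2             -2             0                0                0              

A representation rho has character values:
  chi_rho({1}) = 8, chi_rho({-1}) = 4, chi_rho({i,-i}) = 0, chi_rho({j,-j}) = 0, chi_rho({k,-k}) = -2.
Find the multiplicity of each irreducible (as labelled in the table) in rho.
Multiplicities: chi_1: 1, chi_2: 2, chi_3: 2, chi_4: 1, chi_5: 1.

Details: Use <chi_rho, chi> = (1/|G|) sum_C |C| * chi_rho(C) * conj(chi(C)) with |G| = 8 for each irreducible chi in the table:
  <chi_rho, chi_1> = (1/8)[1*(8)*conj(1) + 1*(4)*conj(1) + 2*(0)*conj(1) + 2*(0)*conj(1) + 2*(-2)*conj(1)]
      = (1/8)[(8) + (4) + (0) + (0) + (-4)] = 8/8 = 1
  <chi_rho, chi_2> = (1/8)[1*(8)*conj(1) + 1*(4)*conj(1) + 2*(0)*conj(1) + 2*(0)*conj(-1) + 2*(-2)*conj(-1)]
      = (1/8)[(8) + (4) + (0) + (0) + (4)] = 16/8 = 2
  <chi_rho, chi_3> = (1/8)[1*(8)*conj(1) + 1*(4)*conj(1) + 2*(0)*conj(-1) + 2*(0)*conj(1) + 2*(-2)*conj(-1)]
      = (1/8)[(8) + (4) + (0) + (0) + (4)] = 16/8 = 2
  <chi_rho, chi_4> = (1/8)[1*(8)*conj(1) + 1*(4)*conj(1) + 2*(0)*conj(-1) + 2*(0)*conj(-1) + 2*(-2)*conj(1)]
      = (1/8)[(8) + (4) + (0) + (0) + (-4)] = 8/8 = 1
  <chi_rho, chi_5> = (1/8)[1*(8)*conj(2) + 1*(4)*conj(-2) + 2*(0)*conj(0) + 2*(0)*conj(0) + 2*(-2)*conj(0)]
      = (1/8)[(16) + (-8) + (0) + (0) + (0)] = 8/8 = 1
Dimension check: dim(rho) = sum (mult * dim) = 1*1 + 2*1 + 2*1 + 1*1 + 1*2 = 8 = chi_rho(e) = 8.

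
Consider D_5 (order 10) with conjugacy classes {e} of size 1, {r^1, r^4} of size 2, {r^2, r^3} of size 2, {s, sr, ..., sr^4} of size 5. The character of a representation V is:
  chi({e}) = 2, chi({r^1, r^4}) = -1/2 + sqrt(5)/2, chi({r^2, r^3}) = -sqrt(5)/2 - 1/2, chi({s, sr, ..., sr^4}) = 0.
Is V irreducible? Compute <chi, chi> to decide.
Irreducible: <chi, chi> = 1.

Proof sketch: <chi, chi> = (1/|G|) sum_C |C| * |chi(C)|^2 = (1/10)[1*|2|^2 + 2*|-1/2 + sqrt(5)/2|^2 + 2*|-sqrt(5)/2 - 1/2|^2 + 5*|0|^2]
  = (1/10)[(4) + (3 - sqrt(5)) + (sqrt(5) + 3) + (0)] = 10/10 = 1.
A character is irreducible iff <chi, chi> = 1, so this representation is irreducible.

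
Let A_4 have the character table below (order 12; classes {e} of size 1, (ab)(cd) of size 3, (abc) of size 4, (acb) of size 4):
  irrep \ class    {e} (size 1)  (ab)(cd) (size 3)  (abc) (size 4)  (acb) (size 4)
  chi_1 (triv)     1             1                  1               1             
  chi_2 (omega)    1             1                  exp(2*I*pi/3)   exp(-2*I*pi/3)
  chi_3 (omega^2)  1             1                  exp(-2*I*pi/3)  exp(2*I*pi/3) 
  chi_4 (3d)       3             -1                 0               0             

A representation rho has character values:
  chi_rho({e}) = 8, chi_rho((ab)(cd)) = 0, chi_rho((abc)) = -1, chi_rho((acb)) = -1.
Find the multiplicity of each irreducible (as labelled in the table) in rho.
Multiplicities: chi_1: 0, chi_2: 1, chi_3: 1, chi_4: 2.

Solution. Use <chi_rho, chi> = (1/|G|) sum_C |C| * chi_rho(C) * conj(chi(C)) with |G| = 12 for each irreducible chi in the table:
  <chi_rho, chi_1> = (1/12)[1*(8)*conj(1) + 3*(0)*conj(1) + 4*(-1)*conj(1) + 4*(-1)*conj(1)]
      = (1/12)[(8) + (0) + (-4) + (-4)] = 0/12 = 0
  <chi_rho, chi_2> = (1/12)[1*(8)*conj(1) + 3*(0)*conj(1) + 4*(-1)*conj(exp(2*I*pi/3)) + 4*(-1)*conj(exp(-2*I*pi/3))]
      = (1/12)[(8) + (0) + (4 + 4*exp(2*I*pi/3)) + (4 + 4*exp(-2*I*pi/3))] = 12/12 = 1
  <chi_rho, chi_3> = (1/12)[1*(8)*conj(1) + 3*(0)*conj(1) + 4*(-1)*conj(exp(-2*I*pi/3)) + 4*(-1)*conj(exp(2*I*pi/3))]
      = (1/12)[(8) + (0) + (4 + 4*exp(-2*I*pi/3)) + (4 + 4*exp(2*I*pi/3))] = 12/12 = 1
  <chi_rho, chi_4> = (1/12)[1*(8)*conj(3) + 3*(0)*conj(-1) + 4*(-1)*conj(0) + 4*(-1)*conj(0)]
      = (1/12)[(24) + (0) + (0) + (0)] = 24/12 = 2
(Exp terms are combined using exp(i*s)*conj(exp(i*t)) = exp(i*(s-t)), and sums of them are collapsed using the identity that for every m > 1 the m distinct m-th roots of unity sum to 0, e.g. 1 + exp(2*I*pi/3) + exp(-2*I*pi/3) = 0.)
Dimension check: dim(rho) = sum (mult * dim) = 0*1 + 1*1 + 1*1 + 2*3 = 8 = chi_rho(e) = 8.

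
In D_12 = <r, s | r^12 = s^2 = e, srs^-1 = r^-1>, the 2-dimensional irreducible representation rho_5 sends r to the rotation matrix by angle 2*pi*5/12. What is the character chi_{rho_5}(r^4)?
chi_{rho_5}(r^4) = 2*cos(2*pi*5*4/12) = -1

rho_5(r^4) is rotation by angle 2*pi*5*4/12, whose trace is 2*cos(2*pi*5*4/12) = -1.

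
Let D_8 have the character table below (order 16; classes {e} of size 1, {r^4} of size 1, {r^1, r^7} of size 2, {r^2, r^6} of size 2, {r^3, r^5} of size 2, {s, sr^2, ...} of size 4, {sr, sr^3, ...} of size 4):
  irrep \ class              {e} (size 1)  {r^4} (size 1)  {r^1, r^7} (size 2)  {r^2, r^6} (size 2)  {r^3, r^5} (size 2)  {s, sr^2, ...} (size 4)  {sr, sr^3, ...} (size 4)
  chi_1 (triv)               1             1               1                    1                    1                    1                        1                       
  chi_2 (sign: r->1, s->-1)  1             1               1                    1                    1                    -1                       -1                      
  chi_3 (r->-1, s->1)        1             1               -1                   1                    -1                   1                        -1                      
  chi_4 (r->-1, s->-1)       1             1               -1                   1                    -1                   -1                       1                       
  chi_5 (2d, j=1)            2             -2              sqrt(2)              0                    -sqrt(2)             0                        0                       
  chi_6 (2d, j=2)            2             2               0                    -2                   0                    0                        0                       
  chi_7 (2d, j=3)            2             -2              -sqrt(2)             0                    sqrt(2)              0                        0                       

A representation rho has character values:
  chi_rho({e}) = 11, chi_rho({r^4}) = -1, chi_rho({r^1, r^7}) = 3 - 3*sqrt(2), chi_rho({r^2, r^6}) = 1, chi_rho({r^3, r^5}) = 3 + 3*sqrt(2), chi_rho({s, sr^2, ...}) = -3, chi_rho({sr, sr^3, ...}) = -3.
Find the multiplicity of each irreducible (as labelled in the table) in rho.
Multiplicities: chi_1: 0, chi_2: 3, chi_3: 0, chi_4: 0, chi_5: 0, chi_6: 1, chi_7: 3.

Why: Use <chi_rho, chi> = (1/|G|) sum_C |C| * chi_rho(C) * conj(chi(C)) with |G| = 16 for each irreducible chi in the table:
  <chi_rho, chi_1> = (1/16)[1*(11)*conj(1) + 1*(-1)*conj(1) + 2*(3 - 3*sqrt(2))*conj(1) + 2*(1)*conj(1) + 2*(3 + 3*sqrt(2))*conj(1) + 4*(-3)*conj(1) + 4*(-3)*conj(1)]
      = (1/16)[(11) + (-1) + (6 - 6*sqrt(2)) + (2) + (6 + 6*sqrt(2)) + (-12) + (-12)] = 0/16 = 0
  <chi_rho, chi_2> = (1/16)[1*(11)*conj(1) + 1*(-1)*conj(1) + 2*(3 - 3*sqrt(2))*conj(1) + 2*(1)*conj(1) + 2*(3 + 3*sqrt(2))*conj(1) + 4*(-3)*conj(-1) + 4*(-3)*conj(-1)]
      = (1/16)[(11) + (-1) + (6 - 6*sqrt(2)) + (2) + (6 + 6*sqrt(2)) + (12) + (12)] = 48/16 = 3
  <chi_rho, chi_3> = (1/16)[1*(11)*conj(1) + 1*(-1)*conj(1) + 2*(3 - 3*sqrt(2))*conj(-1) + 2*(1)*conj(1) + 2*(3 + 3*sqrt(2))*conj(-1) + 4*(-3)*conj(1) + 4*(-3)*conj(-1)]
      = (1/16)[(11) + (-1) + (-6 + 6*sqrt(2)) + (2) + (-6*sqrt(2) - 6) + (-12) + (12)] = 0/16 = 0
  <chi_rho, chi_4> = (1/16)[1*(11)*conj(1) + 1*(-1)*conj(1) + 2*(3 - 3*sqrt(2))*conj(-1) + 2*(1)*conj(1) + 2*(3 + 3*sqrt(2))*conj(-1) + 4*(-3)*conj(-1) + 4*(-3)*conj(1)]
      = (1/16)[(11) + (-1) + (-6 + 6*sqrt(2)) + (2) + (-6*sqrt(2) - 6) + (12) + (-12)] = 0/16 = 0
  <chi_rho, chi_5> = (1/16)[1*(11)*conj(2) + 1*(-1)*conj(-2) + 2*(3 - 3*sqrt(2))*conj(sqrt(2)) + 2*(1)*conj(0) + 2*(3 + 3*sqrt(2))*conj(-sqrt(2)) + 4*(-3)*conj(0) + 4*(-3)*conj(0)]
      = (1/16)[(22) + (2) + (-12 + 6*sqrt(2)) + (0) + (-12 - 6*sqrt(2)) + (0) + (0)] = 0/16 = 0
  <chi_rho, chi_6> = (1/16)[1*(11)*conj(2) + 1*(-1)*conj(2) + 2*(3 - 3*sqrt(2))*conj(0) + 2*(1)*conj(-2) + 2*(3 + 3*sqrt(2))*conj(0) + 4*(-3)*conj(0) + 4*(-3)*conj(0)]
      = (1/16)[(22) + (-2) + (0) + (-4) + (0) + (0) + (0)] = 16/16 = 1
  <chi_rho, chi_7> = (1/16)[1*(11)*conj(2) + 1*(-1)*conj(-2) + 2*(3 - 3*sqrt(2))*conj(-sqrt(2)) + 2*(1)*conj(0) + 2*(3 + 3*sqrt(2))*conj(sqrt(2)) + 4*(-3)*conj(0) + 4*(-3)*conj(0)]
      = (1/16)[(22) + (2) + (12 - 6*sqrt(2)) + (0) + (6*sqrt(2) + 12) + (0) + (0)] = 48/16 = 3
Dimension check: dim(rho) = sum (mult * dim) = 0*1 + 3*1 + 0*1 + 0*1 + 0*2 + 1*2 + 3*2 = 11 = chi_rho(e) = 11.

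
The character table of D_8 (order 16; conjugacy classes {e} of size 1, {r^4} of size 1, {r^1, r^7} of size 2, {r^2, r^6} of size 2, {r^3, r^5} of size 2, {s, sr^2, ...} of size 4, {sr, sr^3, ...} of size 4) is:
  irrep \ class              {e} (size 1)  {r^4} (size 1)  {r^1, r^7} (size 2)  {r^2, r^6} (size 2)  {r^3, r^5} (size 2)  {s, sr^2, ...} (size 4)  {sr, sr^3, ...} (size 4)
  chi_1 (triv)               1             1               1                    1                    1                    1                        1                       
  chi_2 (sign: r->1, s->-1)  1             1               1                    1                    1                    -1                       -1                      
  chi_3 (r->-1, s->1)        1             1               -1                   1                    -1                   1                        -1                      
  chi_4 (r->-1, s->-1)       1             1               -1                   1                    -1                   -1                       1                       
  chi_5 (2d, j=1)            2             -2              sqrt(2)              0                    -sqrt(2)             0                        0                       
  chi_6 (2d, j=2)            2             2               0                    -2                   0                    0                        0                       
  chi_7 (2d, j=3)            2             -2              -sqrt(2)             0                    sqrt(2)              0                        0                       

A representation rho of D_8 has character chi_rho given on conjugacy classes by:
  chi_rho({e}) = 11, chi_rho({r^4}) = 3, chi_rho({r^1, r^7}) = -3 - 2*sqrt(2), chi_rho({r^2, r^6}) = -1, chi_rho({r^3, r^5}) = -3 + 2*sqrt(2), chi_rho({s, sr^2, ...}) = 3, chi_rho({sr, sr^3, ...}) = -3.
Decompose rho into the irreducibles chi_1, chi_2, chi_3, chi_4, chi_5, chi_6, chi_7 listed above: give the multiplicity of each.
Multiplicities: chi_1: 0, chi_2: 0, chi_3: 3, chi_4: 0, chi_5: 0, chi_6: 2, chi_7: 2.

Derivation: Use <chi_rho, chi> = (1/|G|) sum_C |C| * chi_rho(C) * conj(chi(C)) with |G| = 16 for each irreducible chi in the table:
  <chi_rho, chi_1> = (1/16)[1*(11)*conj(1) + 1*(3)*conj(1) + 2*(-3 - 2*sqrt(2))*conj(1) + 2*(-1)*conj(1) + 2*(-3 + 2*sqrt(2))*conj(1) + 4*(3)*conj(1) + 4*(-3)*conj(1)]
      = (1/16)[(11) + (3) + (-6 - 4*sqrt(2)) + (-2) + (-6 + 4*sqrt(2)) + (12) + (-12)] = 0/16 = 0
  <chi_rho, chi_2> = (1/16)[1*(11)*conj(1) + 1*(3)*conj(1) + 2*(-3 - 2*sqrt(2))*conj(1) + 2*(-1)*conj(1) + 2*(-3 + 2*sqrt(2))*conj(1) + 4*(3)*conj(-1) + 4*(-3)*conj(-1)]
      = (1/16)[(11) + (3) + (-6 - 4*sqrt(2)) + (-2) + (-6 + 4*sqrt(2)) + (-12) + (12)] = 0/16 = 0
  <chi_rho, chi_3> = (1/16)[1*(11)*conj(1) + 1*(3)*conj(1) + 2*(-3 - 2*sqrt(2))*conj(-1) + 2*(-1)*conj(1) + 2*(-3 + 2*sqrt(2))*conj(-1) + 4*(3)*conj(1) + 4*(-3)*conj(-1)]
      = (1/16)[(11) + (3) + (4*sqrt(2) + 6) + (-2) + (6 - 4*sqrt(2)) + (12) + (12)] = 48/16 = 3
  <chi_rho, chi_4> = (1/16)[1*(11)*conj(1) + 1*(3)*conj(1) + 2*(-3 - 2*sqrt(2))*conj(-1) + 2*(-1)*conj(1) + 2*(-3 + 2*sqrt(2))*conj(-1) + 4*(3)*conj(-1) + 4*(-3)*conj(1)]
      = (1/16)[(11) + (3) + (4*sqrt(2) + 6) + (-2) + (6 - 4*sqrt(2)) + (-12) + (-12)] = 0/16 = 0
  <chi_rho, chi_5> = (1/16)[1*(11)*conj(2) + 1*(3)*conj(-2) + 2*(-3 - 2*sqrt(2))*conj(sqrt(2)) + 2*(-1)*conj(0) + 2*(-3 + 2*sqrt(2))*conj(-sqrt(2)) + 4*(3)*conj(0) + 4*(-3)*conj(0)]
      = (1/16)[(22) + (-6) + (-6*sqrt(2) - 8) + (0) + (-8 + 6*sqrt(2)) + (0) + (0)] = 0/16 = 0
  <chi_rho, chi_6> = (1/16)[1*(11)*conj(2) + 1*(3)*conj(2) + 2*(-3 - 2*sqrt(2))*conj(0) + 2*(-1)*conj(-2) + 2*(-3 + 2*sqrt(2))*conj(0) + 4*(3)*conj(0) + 4*(-3)*conj(0)]
      = (1/16)[(22) + (6) + (0) + (4) + (0) + (0) + (0)] = 32/16 = 2
  <chi_rho, chi_7> = (1/16)[1*(11)*conj(2) + 1*(3)*conj(-2) + 2*(-3 - 2*sqrt(2))*conj(-sqrt(2)) + 2*(-1)*conj(0) + 2*(-3 + 2*sqrt(2))*conj(sqrt(2)) + 4*(3)*conj(0) + 4*(-3)*conj(0)]
      = (1/16)[(22) + (-6) + (8 + 6*sqrt(2)) + (0) + (8 - 6*sqrt(2)) + (0) + (0)] = 32/16 = 2
Dimension check: dim(rho) = sum (mult * dim) = 0*1 + 0*1 + 3*1 + 0*1 + 0*2 + 2*2 + 2*2 = 11 = chi_rho(e) = 11.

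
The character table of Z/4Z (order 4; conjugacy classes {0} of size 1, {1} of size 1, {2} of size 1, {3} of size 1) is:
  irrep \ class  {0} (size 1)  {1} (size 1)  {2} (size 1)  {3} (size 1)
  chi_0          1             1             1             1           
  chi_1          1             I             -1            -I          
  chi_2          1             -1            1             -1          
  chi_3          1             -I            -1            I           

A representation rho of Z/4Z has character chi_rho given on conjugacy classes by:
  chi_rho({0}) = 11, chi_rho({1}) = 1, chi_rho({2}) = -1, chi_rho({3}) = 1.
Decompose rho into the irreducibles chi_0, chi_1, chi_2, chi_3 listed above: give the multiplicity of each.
Multiplicities: chi_0: 3, chi_1: 3, chi_2: 2, chi_3: 3.

Argument: Use <chi_rho, chi> = (1/|G|) sum_C |C| * chi_rho(C) * conj(chi(C)) with |G| = 4 for each irreducible chi in the table:
  <chi_rho, chi_0> = (1/4)[1*(11)*conj(1) + 1*(1)*conj(1) + 1*(-1)*conj(1) + 1*(1)*conj(1)]
      = (1/4)[(11) + (1) + (-1) + (1)] = 12/4 = 3
  <chi_rho, chi_1> = (1/4)[1*(11)*conj(1) + 1*(1)*conj(I) + 1*(-1)*conj(-1) + 1*(1)*conj(-I)]
      = (1/4)[(11) + (-I) + (1) + (I)] = 12/4 = 3
  <chi_rho, chi_2> = (1/4)[1*(11)*conj(1) + 1*(1)*conj(-1) + 1*(-1)*conj(1) + 1*(1)*conj(-1)]
      = (1/4)[(11) + (-1) + (-1) + (-1)] = 8/4 = 2
  <chi_rho, chi_3> = (1/4)[1*(11)*conj(1) + 1*(1)*conj(-I) + 1*(-1)*conj(-1) + 1*(1)*conj(I)]
      = (1/4)[(11) + (I) + (1) + (-I)] = 12/4 = 3
(Exp terms are combined using exp(i*s)*conj(exp(i*t)) = exp(i*(s-t)), and sums of them are collapsed using the identity that for every m > 1 the m distinct m-th roots of unity sum to 0, e.g. 1 + exp(2*I*pi/3) + exp(-2*I*pi/3) = 0.)
Dimension check: dim(rho) = sum (mult * dim) = 3*1 + 3*1 + 2*1 + 3*1 = 11 = chi_rho(e) = 11.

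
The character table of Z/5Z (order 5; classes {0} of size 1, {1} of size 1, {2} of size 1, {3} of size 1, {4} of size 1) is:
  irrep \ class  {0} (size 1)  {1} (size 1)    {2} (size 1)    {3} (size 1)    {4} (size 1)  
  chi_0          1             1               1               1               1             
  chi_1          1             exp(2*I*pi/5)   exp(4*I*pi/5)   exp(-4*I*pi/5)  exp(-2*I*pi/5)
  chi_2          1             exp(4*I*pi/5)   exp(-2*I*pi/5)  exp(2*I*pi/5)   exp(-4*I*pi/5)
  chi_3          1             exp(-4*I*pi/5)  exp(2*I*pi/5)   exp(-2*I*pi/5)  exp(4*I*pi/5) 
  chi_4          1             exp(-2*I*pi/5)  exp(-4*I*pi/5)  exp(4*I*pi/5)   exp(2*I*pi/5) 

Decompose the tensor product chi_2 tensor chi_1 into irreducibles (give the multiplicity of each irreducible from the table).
chi_2 tensor chi_1 = chi_3 (all other irreducibles have multiplicity 0).

Reasoning: The character of a tensor product is the pointwise product (chi_2 * chi_1)(C) = chi_2(C) * chi_1(C):
  {0}: (1)*(1), {1}: (exp(4*I*pi/5))*(exp(2*I*pi/5)), {2}: (exp(-2*I*pi/5))*(exp(4*I*pi/5)), {3}: (exp(2*I*pi/5))*(exp(-4*I*pi/5)), {4}: (exp(-4*I*pi/5))*(exp(-2*I*pi/5))
so (chi_2 * chi_1) takes values
  {0} -> 1, {1} -> exp(-4*I*pi/5), {2} -> exp(2*I*pi/5), {3} -> exp(-2*I*pi/5), {4} -> exp(4*I*pi/5).
Now take the inner product of this character with each irreducible chi from the table, <chi_2*chi_1, chi> = (1/5) sum_C |C| (chi_2*chi_1)(C) conj(chi(C)):
  <chi_2*chi_1, chi_0> = (1/5)[1*(1)*conj(1) + 1*(exp(-4*I*pi/5))*conj(1) + 1*(exp(2*I*pi/5))*conj(1) + 1*(exp(-2*I*pi/5))*conj(1) + 1*(exp(4*I*pi/5))*conj(1)]
      = (1/5)[(1) + (exp(-4*I*pi/5)) + (exp(2*I*pi/5)) + (exp(-2*I*pi/5)) + (exp(4*I*pi/5))] = 0/5 = 0
  <chi_2*chi_1, chi_1> = (1/5)[1*(1)*conj(1) + 1*(exp(-4*I*pi/5))*conj(exp(2*I*pi/5)) + 1*(exp(2*I*pi/5))*conj(exp(4*I*pi/5)) + 1*(exp(-2*I*pi/5))*conj(exp(-4*I*pi/5)) + 1*(exp(4*I*pi/5))*conj(exp(-2*I*pi/5))]
      = (1/5)[(1) + (exp(4*I*pi/5)) + (exp(-2*I*pi/5)) + (exp(2*I*pi/5)) + (exp(-4*I*pi/5))] = 0/5 = 0
  <chi_2*chi_1, chi_2> = (1/5)[1*(1)*conj(1) + 1*(exp(-4*I*pi/5))*conj(exp(4*I*pi/5)) + 1*(exp(2*I*pi/5))*conj(exp(-2*I*pi/5)) + 1*(exp(-2*I*pi/5))*conj(exp(2*I*pi/5)) + 1*(exp(4*I*pi/5))*conj(exp(-4*I*pi/5))]
      = (1/5)[(1) + (exp(2*I*pi/5)) + (exp(4*I*pi/5)) + (exp(-4*I*pi/5)) + (exp(-2*I*pi/5))] = 0/5 = 0
  <chi_2*chi_1, chi_3> = (1/5)[1*(1)*conj(1) + 1*(exp(-4*I*pi/5))*conj(exp(-4*I*pi/5)) + 1*(exp(2*I*pi/5))*conj(exp(2*I*pi/5)) + 1*(exp(-2*I*pi/5))*conj(exp(-2*I*pi/5)) + 1*(exp(4*I*pi/5))*conj(exp(4*I*pi/5))]
      = (1/5)[(1) + (1) + (1) + (1) + (1)] = 5/5 = 1
  <chi_2*chi_1, chi_4> = (1/5)[1*(1)*conj(1) + 1*(exp(-4*I*pi/5))*conj(exp(-2*I*pi/5)) + 1*(exp(2*I*pi/5))*conj(exp(-4*I*pi/5)) + 1*(exp(-2*I*pi/5))*conj(exp(4*I*pi/5)) + 1*(exp(4*I*pi/5))*conj(exp(2*I*pi/5))]
      = (1/5)[(1) + (exp(-2*I*pi/5)) + (exp(-4*I*pi/5)) + (exp(4*I*pi/5)) + (exp(2*I*pi/5))] = 0/5 = 0
(Exp terms are combined using exp(i*s)*conj(exp(i*t)) = exp(i*(s-t)), and sums of them are collapsed using the identity that for every m > 1 the m distinct m-th roots of unity sum to 0, e.g. 1 + exp(2*I*pi/3) + exp(-2*I*pi/3) = 0.)
Hence the multiplicities are chi_3: 1. Dimension check: dim(chi_2)*dim(chi_1) = 1*1 = 1 and sum (mult * dim) = 1*1 = 1.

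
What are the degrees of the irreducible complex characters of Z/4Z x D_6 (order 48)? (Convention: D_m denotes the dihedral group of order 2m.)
Dimensions: 1, 1, 1, 1, 1, 1, 1, 1, 1, 1, 1, 1, 1, 1, 1, 1, 2, 2, 2, 2, 2, 2, 2, 2

Working: There are 24 irreducibles (= number of conjugacy classes). Their dimensions d_i satisfy sum d_i^2 = |G| = 48: 1 + 1 + 1 + 1 + 1 + 1 + 1 + 1 + 1 + 1 + 1 + 1 + 1 + 1 + 1 + 1 + 4 + 4 + 4 + 4 + 4 + 4 + 4 + 4 = 48. (For the product with Z/4Z: each of the 4 1-dim characters of Z/4Z tensors with each irrep of D_6, giving 4 copies of each D_6-dimension.)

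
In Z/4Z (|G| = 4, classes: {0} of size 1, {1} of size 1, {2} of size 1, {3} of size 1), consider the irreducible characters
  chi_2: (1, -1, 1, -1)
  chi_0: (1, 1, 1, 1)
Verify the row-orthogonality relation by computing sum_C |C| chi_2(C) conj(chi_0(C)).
Sum = 0; so <chi_2, chi_0> = 0 (distinct irreducibles are orthogonal).

Working: Compute term by term over conjugacy classes (|C| * chi_2(C) * conj(chi_0(C))):
  1*(1)*conj(1) + 1*(-1)*conj(1) + 1*(1)*conj(1) + 1*(-1)*conj(1)
  = (1) + (-1) + (1) + (-1)
  = 0.
(Exp terms are combined using exp(i*s)*conj(exp(i*t)) = exp(i*(s-t)), and sums of them are collapsed using the identity that for every m > 1 the m distinct m-th roots of unity sum to 0, e.g. 1 + exp(2*I*pi/3) + exp(-2*I*pi/3) = 0.)
Dividing by |G| = 4 gives 0/4 = 0, matching the row-orthogonality relation <chi_2, chi_0> = [chi_2 = chi_0].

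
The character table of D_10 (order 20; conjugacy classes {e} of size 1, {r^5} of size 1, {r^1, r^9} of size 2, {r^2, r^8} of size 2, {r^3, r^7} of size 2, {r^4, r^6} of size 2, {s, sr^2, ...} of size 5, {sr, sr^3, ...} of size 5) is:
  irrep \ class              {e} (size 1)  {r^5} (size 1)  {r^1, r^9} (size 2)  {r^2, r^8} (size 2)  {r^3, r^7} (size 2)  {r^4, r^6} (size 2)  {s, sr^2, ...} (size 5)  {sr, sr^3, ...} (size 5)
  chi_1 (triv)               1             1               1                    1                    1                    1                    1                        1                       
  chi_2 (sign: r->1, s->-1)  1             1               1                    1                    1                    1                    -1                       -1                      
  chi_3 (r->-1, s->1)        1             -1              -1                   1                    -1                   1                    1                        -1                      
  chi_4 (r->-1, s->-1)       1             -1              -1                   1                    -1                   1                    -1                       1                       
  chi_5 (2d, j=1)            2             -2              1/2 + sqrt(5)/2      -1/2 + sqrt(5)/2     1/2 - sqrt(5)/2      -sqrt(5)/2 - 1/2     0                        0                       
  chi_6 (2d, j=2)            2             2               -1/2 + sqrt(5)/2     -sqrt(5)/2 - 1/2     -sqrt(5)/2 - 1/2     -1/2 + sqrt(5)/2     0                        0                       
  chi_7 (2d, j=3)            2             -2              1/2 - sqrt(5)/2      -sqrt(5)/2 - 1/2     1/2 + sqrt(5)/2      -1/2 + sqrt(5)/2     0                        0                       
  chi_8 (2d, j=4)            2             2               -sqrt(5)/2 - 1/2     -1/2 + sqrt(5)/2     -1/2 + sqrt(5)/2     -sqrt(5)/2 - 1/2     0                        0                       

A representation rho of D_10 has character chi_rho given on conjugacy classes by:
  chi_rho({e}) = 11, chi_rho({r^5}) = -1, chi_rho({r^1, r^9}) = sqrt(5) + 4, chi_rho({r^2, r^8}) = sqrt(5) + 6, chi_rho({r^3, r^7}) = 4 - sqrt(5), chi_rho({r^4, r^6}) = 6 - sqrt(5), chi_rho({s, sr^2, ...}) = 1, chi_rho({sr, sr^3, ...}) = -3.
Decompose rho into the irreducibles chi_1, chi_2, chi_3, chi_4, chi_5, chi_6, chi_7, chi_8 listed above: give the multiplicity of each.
Multiplicities: chi_1: 2, chi_2: 3, chi_3: 2, chi_4: 0, chi_5: 2, chi_6: 0, chi_7: 0, chi_8: 0.

Solution. Use <chi_rho, chi> = (1/|G|) sum_C |C| * chi_rho(C) * conj(chi(C)) with |G| = 20 for each irreducible chi in the table:
  <chi_rho, chi_1> = (1/20)[1*(11)*conj(1) + 1*(-1)*conj(1) + 2*(sqrt(5) + 4)*conj(1) + 2*(sqrt(5) + 6)*conj(1) + 2*(4 - sqrt(5))*conj(1) + 2*(6 - sqrt(5))*conj(1) + 5*(1)*conj(1) + 5*(-3)*conj(1)]
      = (1/20)[(11) + (-1) + (2*sqrt(5) + 8) + (2*sqrt(5) + 12) + (8 - 2*sqrt(5)) + (12 - 2*sqrt(5)) + (5) + (-15)] = 40/20 = 2
  <chi_rho, chi_2> = (1/20)[1*(11)*conj(1) + 1*(-1)*conj(1) + 2*(sqrt(5) + 4)*conj(1) + 2*(sqrt(5) + 6)*conj(1) + 2*(4 - sqrt(5))*conj(1) + 2*(6 - sqrt(5))*conj(1) + 5*(1)*conj(-1) + 5*(-3)*conj(-1)]
      = (1/20)[(11) + (-1) + (2*sqrt(5) + 8) + (2*sqrt(5) + 12) + (8 - 2*sqrt(5)) + (12 - 2*sqrt(5)) + (-5) + (15)] = 60/20 = 3
  <chi_rho, chi_3> = (1/20)[1*(11)*conj(1) + 1*(-1)*conj(-1) + 2*(sqrt(5) + 4)*conj(-1) + 2*(sqrt(5) + 6)*conj(1) + 2*(4 - sqrt(5))*conj(-1) + 2*(6 - sqrt(5))*conj(1) + 5*(1)*conj(1) + 5*(-3)*conj(-1)]
      = (1/20)[(11) + (1) + (-8 - 2*sqrt(5)) + (2*sqrt(5) + 12) + (-8 + 2*sqrt(5)) + (12 - 2*sqrt(5)) + (5) + (15)] = 40/20 = 2
  <chi_rho, chi_4> = (1/20)[1*(11)*conj(1) + 1*(-1)*conj(-1) + 2*(sqrt(5) + 4)*conj(-1) + 2*(sqrt(5) + 6)*conj(1) + 2*(4 - sqrt(5))*conj(-1) + 2*(6 - sqrt(5))*conj(1) + 5*(1)*conj(-1) + 5*(-3)*conj(1)]
      = (1/20)[(11) + (1) + (-8 - 2*sqrt(5)) + (2*sqrt(5) + 12) + (-8 + 2*sqrt(5)) + (12 - 2*sqrt(5)) + (-5) + (-15)] = 0/20 = 0
  <chi_rho, chi_5> = (1/20)[1*(11)*conj(2) + 1*(-1)*conj(-2) + 2*(sqrt(5) + 4)*conj(1/2 + sqrt(5)/2) + 2*(sqrt(5) + 6)*conj(-1/2 + sqrt(5)/2) + 2*(4 - sqrt(5))*conj(1/2 - sqrt(5)/2) + 2*(6 - sqrt(5))*conj(-sqrt(5)/2 - 1/2) + 5*(1)*conj(0) + 5*(-3)*conj(0)]
      = (1/20)[(22) + (2) + (9 + 5*sqrt(5)) + (-1 + 5*sqrt(5)) + (9 - 5*sqrt(5)) + (-5*sqrt(5) - 1) + (0) + (0)] = 40/20 = 2
  <chi_rho, chi_6> = (1/20)[1*(11)*conj(2) + 1*(-1)*conj(2) + 2*(sqrt(5) + 4)*conj(-1/2 + sqrt(5)/2) + 2*(sqrt(5) + 6)*conj(-sqrt(5)/2 - 1/2) + 2*(4 - sqrt(5))*conj(-sqrt(5)/2 - 1/2) + 2*(6 - sqrt(5))*conj(-1/2 + sqrt(5)/2) + 5*(1)*conj(0) + 5*(-3)*conj(0)]
      = (1/20)[(22) + (-2) + (1 + 3*sqrt(5)) + (-7*sqrt(5) - 11) + (1 - 3*sqrt(5)) + (-11 + 7*sqrt(5)) + (0) + (0)] = 0/20 = 0
  <chi_rho, chi_7> = (1/20)[1*(11)*conj(2) + 1*(-1)*conj(-2) + 2*(sqrt(5) + 4)*conj(1/2 - sqrt(5)/2) + 2*(sqrt(5) + 6)*conj(-sqrt(5)/2 - 1/2) + 2*(4 - sqrt(5))*conj(1/2 + sqrt(5)/2) + 2*(6 - sqrt(5))*conj(-1/2 + sqrt(5)/2) + 5*(1)*conj(0) + 5*(-3)*conj(0)]
      = (1/20)[(22) + (2) + (-3*sqrt(5) - 1) + (-7*sqrt(5) - 11) + (-1 + 3*sqrt(5)) + (-11 + 7*sqrt(5)) + (0) + (0)] = 0/20 = 0
  <chi_rho, chi_8> = (1/20)[1*(11)*conj(2) + 1*(-1)*conj(2) + 2*(sqrt(5) + 4)*conj(-sqrt(5)/2 - 1/2) + 2*(sqrt(5) + 6)*conj(-1/2 + sqrt(5)/2) + 2*(4 - sqrt(5))*conj(-1/2 + sqrt(5)/2) + 2*(6 - sqrt(5))*conj(-sqrt(5)/2 - 1/2) + 5*(1)*conj(0) + 5*(-3)*conj(0)]
      = (1/20)[(22) + (-2) + (-5*sqrt(5) - 9) + (-1 + 5*sqrt(5)) + (-9 + 5*sqrt(5)) + (-5*sqrt(5) - 1) + (0) + (0)] = 0/20 = 0
Dimension check: dim(rho) = sum (mult * dim) = 2*1 + 3*1 + 2*1 + 0*1 + 2*2 + 0*2 + 0*2 + 0*2 = 11 = chi_rho(e) = 11.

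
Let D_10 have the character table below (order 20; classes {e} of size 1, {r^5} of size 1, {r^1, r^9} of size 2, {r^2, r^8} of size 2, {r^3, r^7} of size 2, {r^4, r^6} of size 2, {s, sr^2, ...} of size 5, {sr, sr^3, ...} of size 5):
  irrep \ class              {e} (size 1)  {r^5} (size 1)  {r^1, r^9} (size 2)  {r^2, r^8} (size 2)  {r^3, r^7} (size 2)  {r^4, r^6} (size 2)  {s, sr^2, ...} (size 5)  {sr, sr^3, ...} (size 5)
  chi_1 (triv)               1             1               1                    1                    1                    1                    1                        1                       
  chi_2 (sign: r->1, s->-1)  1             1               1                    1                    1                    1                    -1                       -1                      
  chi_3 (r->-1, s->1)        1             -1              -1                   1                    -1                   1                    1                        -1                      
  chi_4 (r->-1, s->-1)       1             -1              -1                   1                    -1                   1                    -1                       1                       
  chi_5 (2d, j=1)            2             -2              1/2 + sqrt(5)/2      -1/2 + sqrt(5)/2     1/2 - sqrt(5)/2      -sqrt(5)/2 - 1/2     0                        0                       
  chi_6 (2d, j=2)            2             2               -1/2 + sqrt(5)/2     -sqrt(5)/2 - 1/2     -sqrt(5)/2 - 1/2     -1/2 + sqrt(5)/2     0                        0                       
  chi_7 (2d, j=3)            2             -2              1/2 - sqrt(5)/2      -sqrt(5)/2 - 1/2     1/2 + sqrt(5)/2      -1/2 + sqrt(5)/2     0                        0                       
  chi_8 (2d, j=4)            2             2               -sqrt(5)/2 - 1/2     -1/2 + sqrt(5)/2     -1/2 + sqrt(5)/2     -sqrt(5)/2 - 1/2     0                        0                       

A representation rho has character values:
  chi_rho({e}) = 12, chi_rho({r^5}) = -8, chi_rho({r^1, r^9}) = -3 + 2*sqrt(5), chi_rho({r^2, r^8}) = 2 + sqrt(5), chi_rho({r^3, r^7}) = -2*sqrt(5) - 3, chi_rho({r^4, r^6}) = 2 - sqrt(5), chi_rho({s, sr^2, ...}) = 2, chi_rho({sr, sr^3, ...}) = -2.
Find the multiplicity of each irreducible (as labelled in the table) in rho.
Multiplicities: chi_1: 0, chi_2: 0, chi_3: 3, chi_4: 1, chi_5: 3, chi_6: 1, chi_7: 0, chi_8: 0.

Derivation: Use <chi_rho, chi> = (1/|G|) sum_C |C| * chi_rho(C) * conj(chi(C)) with |G| = 20 for each irreducible chi in the table:
  <chi_rho, chi_1> = (1/20)[1*(12)*conj(1) + 1*(-8)*conj(1) + 2*(-3 + 2*sqrt(5))*conj(1) + 2*(2 + sqrt(5))*conj(1) + 2*(-2*sqrt(5) - 3)*conj(1) + 2*(2 - sqrt(5))*conj(1) + 5*(2)*conj(1) + 5*(-2)*conj(1)]
      = (1/20)[(12) + (-8) + (-6 + 4*sqrt(5)) + (4 + 2*sqrt(5)) + (-4*sqrt(5) - 6) + (4 - 2*sqrt(5)) + (10) + (-10)] = 0/20 = 0
  <chi_rho, chi_2> = (1/20)[1*(12)*conj(1) + 1*(-8)*conj(1) + 2*(-3 + 2*sqrt(5))*conj(1) + 2*(2 + sqrt(5))*conj(1) + 2*(-2*sqrt(5) - 3)*conj(1) + 2*(2 - sqrt(5))*conj(1) + 5*(2)*conj(-1) + 5*(-2)*conj(-1)]
      = (1/20)[(12) + (-8) + (-6 + 4*sqrt(5)) + (4 + 2*sqrt(5)) + (-4*sqrt(5) - 6) + (4 - 2*sqrt(5)) + (-10) + (10)] = 0/20 = 0
  <chi_rho, chi_3> = (1/20)[1*(12)*conj(1) + 1*(-8)*conj(-1) + 2*(-3 + 2*sqrt(5))*conj(-1) + 2*(2 + sqrt(5))*conj(1) + 2*(-2*sqrt(5) - 3)*conj(-1) + 2*(2 - sqrt(5))*conj(1) + 5*(2)*conj(1) + 5*(-2)*conj(-1)]
      = (1/20)[(12) + (8) + (6 - 4*sqrt(5)) + (4 + 2*sqrt(5)) + (6 + 4*sqrt(5)) + (4 - 2*sqrt(5)) + (10) + (10)] = 60/20 = 3
  <chi_rho, chi_4> = (1/20)[1*(12)*conj(1) + 1*(-8)*conj(-1) + 2*(-3 + 2*sqrt(5))*conj(-1) + 2*(2 + sqrt(5))*conj(1) + 2*(-2*sqrt(5) - 3)*conj(-1) + 2*(2 - sqrt(5))*conj(1) + 5*(2)*conj(-1) + 5*(-2)*conj(1)]
      = (1/20)[(12) + (8) + (6 - 4*sqrt(5)) + (4 + 2*sqrt(5)) + (6 + 4*sqrt(5)) + (4 - 2*sqrt(5)) + (-10) + (-10)] = 20/20 = 1
  <chi_rho, chi_5> = (1/20)[1*(12)*conj(2) + 1*(-8)*conj(-2) + 2*(-3 + 2*sqrt(5))*conj(1/2 + sqrt(5)/2) + 2*(2 + sqrt(5))*conj(-1/2 + sqrt(5)/2) + 2*(-2*sqrt(5) - 3)*conj(1/2 - sqrt(5)/2) + 2*(2 - sqrt(5))*conj(-sqrt(5)/2 - 1/2) + 5*(2)*conj(0) + 5*(-2)*conj(0)]
      = (1/20)[(24) + (16) + (7 - sqrt(5)) + (sqrt(5) + 3) + (sqrt(5) + 7) + (3 - sqrt(5)) + (0) + (0)] = 60/20 = 3
  <chi_rho, chi_6> = (1/20)[1*(12)*conj(2) + 1*(-8)*conj(2) + 2*(-3 + 2*sqrt(5))*conj(-1/2 + sqrt(5)/2) + 2*(2 + sqrt(5))*conj(-sqrt(5)/2 - 1/2) + 2*(-2*sqrt(5) - 3)*conj(-sqrt(5)/2 - 1/2) + 2*(2 - sqrt(5))*conj(-1/2 + sqrt(5)/2) + 5*(2)*conj(0) + 5*(-2)*conj(0)]
      = (1/20)[(24) + (-16) + (13 - 5*sqrt(5)) + (-7 - 3*sqrt(5)) + (5*sqrt(5) + 13) + (-7 + 3*sqrt(5)) + (0) + (0)] = 20/20 = 1
  <chi_rho, chi_7> = (1/20)[1*(12)*conj(2) + 1*(-8)*conj(-2) + 2*(-3 + 2*sqrt(5))*conj(1/2 - sqrt(5)/2) + 2*(2 + sqrt(5))*conj(-sqrt(5)/2 - 1/2) + 2*(-2*sqrt(5) - 3)*conj(1/2 + sqrt(5)/2) + 2*(2 - sqrt(5))*conj(-1/2 + sqrt(5)/2) + 5*(2)*conj(0) + 5*(-2)*conj(0)]
      = (1/20)[(24) + (16) + (-13 + 5*sqrt(5)) + (-7 - 3*sqrt(5)) + (-13 - 5*sqrt(5)) + (-7 + 3*sqrt(5)) + (0) + (0)] = 0/20 = 0
  <chi_rho, chi_8> = (1/20)[1*(12)*conj(2) + 1*(-8)*conj(2) + 2*(-3 + 2*sqrt(5))*conj(-sqrt(5)/2 - 1/2) + 2*(2 + sqrt(5))*conj(-1/2 + sqrt(5)/2) + 2*(-2*sqrt(5) - 3)*conj(-1/2 + sqrt(5)/2) + 2*(2 - sqrt(5))*conj(-sqrt(5)/2 - 1/2) + 5*(2)*conj(0) + 5*(-2)*conj(0)]
      = (1/20)[(24) + (-16) + (-7 + sqrt(5)) + (sqrt(5) + 3) + (-7 - sqrt(5)) + (3 - sqrt(5)) + (0) + (0)] = 0/20 = 0
Dimension check: dim(rho) = sum (mult * dim) = 0*1 + 0*1 + 3*1 + 1*1 + 3*2 + 1*2 + 0*2 + 0*2 = 12 = chi_rho(e) = 12.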